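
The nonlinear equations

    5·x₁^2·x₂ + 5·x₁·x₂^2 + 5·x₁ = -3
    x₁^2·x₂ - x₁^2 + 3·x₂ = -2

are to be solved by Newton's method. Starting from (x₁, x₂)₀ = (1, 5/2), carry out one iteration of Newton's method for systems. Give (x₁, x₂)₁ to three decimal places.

(1.794, -0.845)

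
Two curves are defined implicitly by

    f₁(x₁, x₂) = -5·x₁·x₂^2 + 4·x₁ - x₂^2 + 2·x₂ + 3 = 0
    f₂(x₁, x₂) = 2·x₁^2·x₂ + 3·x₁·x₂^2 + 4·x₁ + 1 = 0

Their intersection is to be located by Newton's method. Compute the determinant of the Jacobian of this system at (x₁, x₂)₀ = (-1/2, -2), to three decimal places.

J = [[-5·x₂^2 + 4, -10·x₁·x₂ - 2·x₂ + 2], [4·x₁·x₂ + 3·x₂^2 + 4, 2·x₁^2 + 6·x₁·x₂]].
At the point, J = [[-16.000, -4.000], [20.000, 6.500]].
det J = -24.000.

-24.000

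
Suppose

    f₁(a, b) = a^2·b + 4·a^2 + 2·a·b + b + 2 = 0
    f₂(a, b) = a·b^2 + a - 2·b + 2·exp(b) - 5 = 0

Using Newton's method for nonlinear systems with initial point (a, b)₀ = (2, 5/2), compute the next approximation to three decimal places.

(0.880, 1.859)

At (2, 5/2): F = (40.500, 28.86499).
Jacobian J = [[2·a·b + 8·a + 2·b, a^2 + 2·a + 1], [b^2 + 1, 2·a·b + 2·exp(b) - 2]].
At the point, J = [[31.000, 9.000], [7.250, 32.36499]] (det J = 938.06463).
Solving J·Δ = −F gives Δ = (-1.120, -0.641).
Then the next iterate is (a, b)₁ = (0.880, 1.859).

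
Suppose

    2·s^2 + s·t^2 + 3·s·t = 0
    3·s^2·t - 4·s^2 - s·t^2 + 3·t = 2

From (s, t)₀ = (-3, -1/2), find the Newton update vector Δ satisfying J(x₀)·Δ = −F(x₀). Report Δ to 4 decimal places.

At (-3, -1/2): F = (21.7500, -52.2500).
Jacobian J = [[4·s + t^2 + 3·t, 2·s·t + 3·s], [6·s·t - 8·s - t^2, 3·s^2 - 2·s·t + 3]].
At the point, J = [[-13.2500, -6.0000], [32.7500, 27.0000]] (det J = -161.2500).
Solving J·Δ = −F gives Δ = (1.6977, -0.1240).

(1.6977, -0.1240)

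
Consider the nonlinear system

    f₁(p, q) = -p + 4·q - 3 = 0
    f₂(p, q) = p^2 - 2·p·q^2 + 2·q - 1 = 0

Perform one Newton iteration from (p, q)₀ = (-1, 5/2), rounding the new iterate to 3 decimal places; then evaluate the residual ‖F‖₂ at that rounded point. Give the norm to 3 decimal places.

At (-1, 5/2): F = (8.000, 17.500).
Jacobian J = [[-1, 4], [2·p - 2·q^2, -4·p·q + 2]].
At the point, J = [[-1.000, 4.000], [-14.500, 12.000]] (det J = 46.000).
Solving J·Δ = −F gives Δ = (-0.565, -2.141).
Then the next iterate is (p, q)₁ = (-1.565, 0.359).
Re-evaluating at (-1.565, 0.359): F = (0.001, 2.57062), so ‖F‖₂ = 2.571.

2.571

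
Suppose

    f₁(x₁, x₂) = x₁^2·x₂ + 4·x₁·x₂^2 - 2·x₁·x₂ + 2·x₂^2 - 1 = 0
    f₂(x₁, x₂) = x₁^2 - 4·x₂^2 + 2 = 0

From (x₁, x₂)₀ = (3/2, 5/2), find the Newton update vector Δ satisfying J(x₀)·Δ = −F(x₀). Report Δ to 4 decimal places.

(-0.1918, -1.0663)

At (3/2, 5/2): F = (47.1250, -20.7500).
Jacobian J = [[2·x₁·x₂ + 4·x₂^2 - 2·x₂, x₁^2 + 8·x₁·x₂ - 2·x₁ + 4·x₂], [2·x₁, -8·x₂]].
At the point, J = [[27.5000, 39.2500], [3.0000, -20.0000]] (det J = -667.7500).
Solving J·Δ = −F gives Δ = (-0.1918, -1.0663).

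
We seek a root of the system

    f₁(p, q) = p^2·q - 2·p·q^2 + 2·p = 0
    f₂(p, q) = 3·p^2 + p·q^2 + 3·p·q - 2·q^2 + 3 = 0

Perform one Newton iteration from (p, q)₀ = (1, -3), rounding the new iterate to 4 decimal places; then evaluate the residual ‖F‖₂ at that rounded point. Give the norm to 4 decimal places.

At (1, -3): F = (-19.0000, -12.0000).
Jacobian J = [[2·p·q - 2·q^2 + 2, p^2 - 4·p·q], [6·p + q^2 + 3·q, 2·p·q + 3·p - 4·q]].
At the point, J = [[-22.0000, 13.0000], [6.0000, 9.0000]] (det J = -276.0000).
Solving J·Δ = −F gives Δ = (-0.0543, 1.3696).
Then the next iterate is (p, q)₁ = (0.9457, -1.6304).
Re-evaluating at (0.9457, -1.6304): F = (-4.594473, -1.745107), so ‖F‖₂ = 4.9147.

4.9147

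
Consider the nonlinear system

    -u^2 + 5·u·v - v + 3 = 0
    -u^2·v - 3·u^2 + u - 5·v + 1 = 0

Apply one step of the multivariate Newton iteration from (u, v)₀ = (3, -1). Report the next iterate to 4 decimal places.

At (3, -1): F = (-20.0000, -9.0000).
Jacobian J = [[-2·u + 5·v, 5·u - 1], [-2·u·v - 6·u + 1, -u^2 - 5]].
At the point, J = [[-11.0000, 14.0000], [-11.0000, -14.0000]] (det J = 308.0000).
Solving J·Δ = −F gives Δ = (-1.3182, 0.3929).
Then the next iterate is (u, v)₁ = (1.6818, -0.6071).

(1.6818, -0.6071)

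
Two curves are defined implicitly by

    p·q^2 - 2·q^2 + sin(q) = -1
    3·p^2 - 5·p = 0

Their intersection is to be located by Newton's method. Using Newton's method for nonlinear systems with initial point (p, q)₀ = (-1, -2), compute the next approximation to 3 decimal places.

(-0.273, -1.223)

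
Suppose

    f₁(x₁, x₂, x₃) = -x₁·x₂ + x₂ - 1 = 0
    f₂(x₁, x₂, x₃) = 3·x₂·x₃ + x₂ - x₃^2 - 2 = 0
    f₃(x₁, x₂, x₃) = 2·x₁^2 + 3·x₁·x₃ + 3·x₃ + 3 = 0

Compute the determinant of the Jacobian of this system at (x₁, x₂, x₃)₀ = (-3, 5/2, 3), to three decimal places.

132.000

J = [[-x₂, -x₁ + 1, 0], [0, 3·x₃ + 1, 3·x₂ - 2·x₃], [4·x₁ + 3·x₃, 0, 3·x₁ + 3]].
At the point, J = [[-2.500, 4.000, 0.000], [0.000, 10.000, 1.500], [-3.000, 0.000, -6.000]].
det J = 132.000.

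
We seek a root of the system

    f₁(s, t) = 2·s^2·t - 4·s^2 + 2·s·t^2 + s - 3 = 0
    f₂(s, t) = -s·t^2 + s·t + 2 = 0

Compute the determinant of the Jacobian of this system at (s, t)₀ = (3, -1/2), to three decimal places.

-162.000

J = [[4·s·t - 8·s + 2·t^2 + 1, 2·s^2 + 4·s·t], [-t^2 + t, -2·s·t + s]].
At the point, J = [[-28.500, 12.000], [-0.750, 6.000]].
det J = -162.000.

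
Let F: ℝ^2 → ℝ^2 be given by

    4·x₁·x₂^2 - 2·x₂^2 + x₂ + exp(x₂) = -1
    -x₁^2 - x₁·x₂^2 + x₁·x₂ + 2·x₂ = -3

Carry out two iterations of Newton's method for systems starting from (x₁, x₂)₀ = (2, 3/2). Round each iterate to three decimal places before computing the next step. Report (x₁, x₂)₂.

At (2, 3/2): F = (20.48169, 0.500).
Jacobian J = [[4·x₂^2, 8·x₁·x₂ - 4·x₂ + exp(x₂) + 1], [-2·x₁ - x₂^2 + x₂, -2·x₁·x₂ + x₁ + 2]].
At the point, J = [[9.000, 23.48169], [-4.750, -2.000]] (det J = 93.53802).
Solving J·Δ = −F gives Δ = (0.563, -1.088).
Then the next iterate is (x₁, x₂)₁ = (2.563, 0.412).
Round to (2.563, 0.412) and repeat: F = (4.32256, -2.12407), J = [[0.67898, 9.30948], [-4.88374, 2.45109]].
Δ = (-0.644, -0.417), so (x₁, x₂)₂ = (1.919, -0.005).

(1.919, -0.005)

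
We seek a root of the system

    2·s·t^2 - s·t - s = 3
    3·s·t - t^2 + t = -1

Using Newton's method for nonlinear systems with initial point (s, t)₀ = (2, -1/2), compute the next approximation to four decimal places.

At (2, -1/2): F = (-3.0000, -2.7500).
Jacobian J = [[2·t^2 - t - 1, 4·s·t - s], [3·t, 3·s - 2·t + 1]].
At the point, J = [[0.0000, -6.0000], [-1.5000, 8.0000]] (det J = -9.0000).
Solving J·Δ = −F gives Δ = (-4.5000, -0.5000).
Then the next iterate is (s, t)₁ = (-2.5000, -1.0000).

(-2.5000, -1.0000)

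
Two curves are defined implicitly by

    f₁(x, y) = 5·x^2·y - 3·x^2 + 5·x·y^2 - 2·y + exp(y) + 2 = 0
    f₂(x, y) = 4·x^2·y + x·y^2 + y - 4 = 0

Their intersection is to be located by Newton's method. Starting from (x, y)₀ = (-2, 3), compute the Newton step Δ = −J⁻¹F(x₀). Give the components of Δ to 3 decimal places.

(0.582, -1.262)

At (-2, 3): F = (-25.91446, 29.000).
Jacobian J = [[10·x·y - 6·x + 5·y^2, 5·x^2 + 10·x·y + exp(y) - 2], [8·x·y + y^2, 4·x^2 + 2·x·y + 1]].
At the point, J = [[-3.000, -21.91446], [-39.000, 5.000]] (det J = -869.66406).
Solving J·Δ = −F gives Δ = (0.582, -1.262).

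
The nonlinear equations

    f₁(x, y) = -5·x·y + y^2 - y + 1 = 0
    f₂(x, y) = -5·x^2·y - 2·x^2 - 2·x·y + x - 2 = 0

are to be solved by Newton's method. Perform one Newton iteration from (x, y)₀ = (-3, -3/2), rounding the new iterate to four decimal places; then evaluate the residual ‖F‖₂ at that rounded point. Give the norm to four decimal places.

8379.1129

At (-3, -3/2): F = (-17.7500, 35.5000).
Jacobian J = [[-5·y, -5·x + 2·y - 1], [-10·x·y - 4·x - 2·y + 1, -5·x^2 - 2·x]].
At the point, J = [[7.5000, 11.0000], [-29.0000, -39.0000]] (det J = 26.5000).
Solving J·Δ = −F gives Δ = (-11.3868, 9.3774).
Then the next iterate is (x, y)₁ = (-14.3868, 7.8774).
Re-evaluating at (-14.3868, 7.8774): F = (621.828922, -8356.007493), so ‖F‖₂ = 8379.1129.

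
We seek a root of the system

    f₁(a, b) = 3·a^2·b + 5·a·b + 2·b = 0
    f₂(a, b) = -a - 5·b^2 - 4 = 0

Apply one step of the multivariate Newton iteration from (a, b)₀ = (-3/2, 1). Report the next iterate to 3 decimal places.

At (-3/2, 1): F = (1.250, -7.500).
Jacobian J = [[6·a·b + 5·b, 3·a^2 + 5·a + 2], [-1, -10·b]].
At the point, J = [[-4.000, 1.250], [-1.000, -10.000]] (det J = 41.250).
Solving J·Δ = −F gives Δ = (0.076, -0.758).
Then the next iterate is (a, b)₁ = (-1.424, 0.242).

(-1.424, 0.242)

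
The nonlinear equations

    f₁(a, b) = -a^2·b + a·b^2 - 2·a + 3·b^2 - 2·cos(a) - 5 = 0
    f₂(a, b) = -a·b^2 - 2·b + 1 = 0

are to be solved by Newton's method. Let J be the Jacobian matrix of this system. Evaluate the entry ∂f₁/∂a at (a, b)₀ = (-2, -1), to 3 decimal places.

-6.819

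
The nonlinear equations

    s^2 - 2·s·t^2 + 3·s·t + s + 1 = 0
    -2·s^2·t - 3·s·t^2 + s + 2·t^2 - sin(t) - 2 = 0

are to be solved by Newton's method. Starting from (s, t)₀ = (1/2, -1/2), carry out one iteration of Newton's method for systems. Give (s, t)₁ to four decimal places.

At (1/2, -1/2): F = (0.7500, -0.645574).
Jacobian J = [[2·s - 2·t^2 + 3·t + 1, -4·s·t + 3·s], [-4·s·t - 3·t^2 + 1, -2·s^2 - 6·s·t + 4·t - cos(t)]].
At the point, J = [[0.0000, 2.5000], [1.2500, -1.877583]] (det J = -3.1250).
Solving J·Δ = −F gives Δ = (0.0658, -0.3000).
Then the next iterate is (s, t)₁ = (0.5658, -0.8000).

(0.5658, -0.8000)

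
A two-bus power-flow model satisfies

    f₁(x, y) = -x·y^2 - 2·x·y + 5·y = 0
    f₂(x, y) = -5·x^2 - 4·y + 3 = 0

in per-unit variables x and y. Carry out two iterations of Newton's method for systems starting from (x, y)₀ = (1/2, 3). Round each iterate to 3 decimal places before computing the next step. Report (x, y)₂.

(0.776, -0.002)

At (1/2, 3): F = (7.500, -10.250).
Jacobian J = [[-y^2 - 2·y, -2·x·y - 2·x + 5], [-10·x, -4]].
At the point, J = [[-15.000, 1.000], [-5.000, -4.000]] (det J = 65.000).
Solving J·Δ = −F gives Δ = (0.304, -2.942).
Then the next iterate is (x, y)₁ = (0.804, 0.058).
Round to (0.804, 0.058) and repeat: F = (0.19403, -0.46408), J = [[-0.11936, 3.29874], [-8.040, -4.000]].
Δ = (-0.028, -0.060), so (x, y)₂ = (0.776, -0.002).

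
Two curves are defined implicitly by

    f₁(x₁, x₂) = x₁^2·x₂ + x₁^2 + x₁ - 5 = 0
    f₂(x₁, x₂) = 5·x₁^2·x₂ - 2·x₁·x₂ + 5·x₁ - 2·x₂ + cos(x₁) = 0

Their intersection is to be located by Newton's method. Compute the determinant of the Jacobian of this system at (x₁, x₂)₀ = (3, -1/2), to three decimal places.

230.270

J = [[2·x₁·x₂ + 2·x₁ + 1, x₁^2], [10·x₁·x₂ - 2·x₂ - sin(x₁) + 5, 5·x₁^2 - 2·x₁ - 2]].
At the point, J = [[4.000, 9.000], [-9.14112, 37.000]].
det J = 230.270.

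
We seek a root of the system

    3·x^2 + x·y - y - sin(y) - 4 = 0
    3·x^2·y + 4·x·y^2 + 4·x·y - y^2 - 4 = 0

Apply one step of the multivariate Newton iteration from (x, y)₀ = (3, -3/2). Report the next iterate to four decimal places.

(1.6317, -0.6815)

At (3, -3/2): F = (20.997495, -37.7500).
Jacobian J = [[6·x + y, x - cos(y) - 1], [6·x·y + 4·y^2 + 4·y, 3·x^2 + 8·x·y + 4·x - 2·y]].
At the point, J = [[16.5000, 1.929263], [-24.0000, 6.0000]] (det J = 145.302307).
Solving J·Δ = −F gives Δ = (-1.3683, 0.8185).
Then the next iterate is (x, y)₁ = (1.6317, -0.6815).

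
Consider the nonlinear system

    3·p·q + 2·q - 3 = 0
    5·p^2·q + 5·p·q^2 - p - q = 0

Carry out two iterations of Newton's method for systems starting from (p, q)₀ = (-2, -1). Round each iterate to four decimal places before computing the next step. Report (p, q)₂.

(-4.0577, 0.2393)

At (-2, -1): F = (1.0000, -27.0000).
Jacobian J = [[3·q, 3·p + 2], [10·p·q + 5·q^2 - 1, 5·p^2 + 10·p·q - 1]].
At the point, J = [[-3.0000, -4.0000], [24.0000, 39.0000]] (det J = -21.0000).
Solving J·Δ = −F gives Δ = (-3.2857, 2.7143).
Then the next iterate is (p, q)₁ = (-5.2857, 1.7143).
Round to (-5.2857, 1.7143) and repeat: F = (-26.755227, 165.378597), J = [[5.1429, -13.8571], [-76.918633, 48.080367]].
Δ = (1.2280, -1.4750), so (p, q)₂ = (-4.0577, 0.2393).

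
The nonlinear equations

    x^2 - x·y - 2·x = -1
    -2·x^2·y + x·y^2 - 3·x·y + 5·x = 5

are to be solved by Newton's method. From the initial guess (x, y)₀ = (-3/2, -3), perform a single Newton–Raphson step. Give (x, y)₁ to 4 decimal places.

At (-3/2, -3): F = (1.7500, -26.0000).
Jacobian J = [[2·x - y - 2, -x], [-4·x·y + y^2 - 3·y + 5, -2·x^2 + 2·x·y - 3·x]].
At the point, J = [[-2.0000, 1.5000], [5.0000, 9.0000]] (det J = -25.5000).
Solving J·Δ = −F gives Δ = (2.1471, 1.6961).
Then the next iterate is (x, y)₁ = (0.6471, -1.3039).

(0.6471, -1.3039)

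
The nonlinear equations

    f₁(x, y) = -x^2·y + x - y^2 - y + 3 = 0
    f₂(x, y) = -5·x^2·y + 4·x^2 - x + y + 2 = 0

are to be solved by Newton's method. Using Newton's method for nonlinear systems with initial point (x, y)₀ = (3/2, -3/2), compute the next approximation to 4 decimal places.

At (3/2, -3/2): F = (7.1250, 24.8750).
Jacobian J = [[-2·x·y + 1, -x^2 - 2·y - 1], [-10·x·y + 8·x - 1, -5·x^2 + 1]].
At the point, J = [[5.5000, -0.2500], [33.5000, -10.2500]] (det J = -48.0000).
Solving J·Δ = −F gives Δ = (-1.3919, -2.1224).
Then the next iterate is (x, y)₁ = (0.1081, -3.6224).

(0.1081, -3.6224)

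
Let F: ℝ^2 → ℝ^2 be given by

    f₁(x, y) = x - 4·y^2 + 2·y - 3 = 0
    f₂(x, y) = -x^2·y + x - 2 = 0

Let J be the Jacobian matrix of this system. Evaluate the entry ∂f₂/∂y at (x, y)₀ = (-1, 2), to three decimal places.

-1.000

∂f₂/∂y = -x^2.
At (-1, 2) this is -1.000.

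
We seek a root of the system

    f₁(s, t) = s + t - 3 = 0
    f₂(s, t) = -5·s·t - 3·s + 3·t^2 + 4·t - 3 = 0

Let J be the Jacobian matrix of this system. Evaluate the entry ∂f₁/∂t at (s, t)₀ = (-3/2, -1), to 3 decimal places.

1.000

∂f₁/∂t = 1.
At (-3/2, -1) this is 1.000.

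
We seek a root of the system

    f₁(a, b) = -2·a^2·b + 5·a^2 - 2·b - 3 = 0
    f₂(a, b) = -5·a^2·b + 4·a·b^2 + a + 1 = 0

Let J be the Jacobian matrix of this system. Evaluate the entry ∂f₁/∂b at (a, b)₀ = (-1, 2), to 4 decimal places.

∂f₁/∂b = -2·a^2 - 2.
At (-1, 2) this is -4.0000.

-4.0000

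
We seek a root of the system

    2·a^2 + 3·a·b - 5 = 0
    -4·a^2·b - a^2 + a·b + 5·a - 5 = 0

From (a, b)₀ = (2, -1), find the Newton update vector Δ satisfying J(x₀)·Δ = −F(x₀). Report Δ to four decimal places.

(-0.2892, 0.7410)

At (2, -1): F = (-3.0000, 15.0000).
Jacobian J = [[4·a + 3·b, 3·a], [-8·a·b - 2·a + b + 5, -4·a^2 + a]].
At the point, J = [[5.0000, 6.0000], [16.0000, -14.0000]] (det J = -166.0000).
Solving J·Δ = −F gives Δ = (-0.2892, 0.7410).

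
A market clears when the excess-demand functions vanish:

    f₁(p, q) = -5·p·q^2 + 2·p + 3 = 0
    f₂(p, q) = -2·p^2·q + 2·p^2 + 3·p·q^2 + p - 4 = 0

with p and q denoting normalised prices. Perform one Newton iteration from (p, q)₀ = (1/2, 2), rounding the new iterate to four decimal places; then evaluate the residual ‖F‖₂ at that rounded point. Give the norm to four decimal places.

At (1/2, 2): F = (-6.0000, 2.0000).
Jacobian J = [[-5·q^2 + 2, -10·p·q], [-4·p·q + 4·p + 3·q^2 + 1, -2·p^2 + 6·p·q]].
At the point, J = [[-18.0000, -10.0000], [11.0000, 5.5000]] (det J = 11.0000).
Solving J·Δ = −F gives Δ = (1.1818, -2.7273).
Then the next iterate is (p, q)₁ = (1.6818, -0.7273).
Re-evaluating at (1.6818, -0.7273): F = (1.915531, 10.121809), so ‖F‖₂ = 10.3015.

10.3015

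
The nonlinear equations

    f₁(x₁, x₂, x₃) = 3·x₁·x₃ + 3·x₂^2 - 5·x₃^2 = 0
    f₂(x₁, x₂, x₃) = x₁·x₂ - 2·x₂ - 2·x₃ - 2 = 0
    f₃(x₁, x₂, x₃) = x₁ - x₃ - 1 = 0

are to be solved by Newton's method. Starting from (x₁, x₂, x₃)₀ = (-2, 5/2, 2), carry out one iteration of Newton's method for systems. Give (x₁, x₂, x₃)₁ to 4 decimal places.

At (-2, 5/2, 2): F = (-13.2500, -16.0000, -5.0000).
Jacobian J = [[3·x₃, 6·x₂, 3·x₁ - 10·x₃], [x₂, x₁ - 2, -2], [1, 0, -1]].
At the point, J = [[6.0000, 15.0000, -26.0000], [2.5000, -4.0000, -2.0000], [1.0000, 0.0000, -1.0000]] (det J = -72.5000).
Solving J·Δ = −F gives Δ = (5.2000, -0.8500, 0.2000).
Then the next iterate is (x₁, x₂, x₃)₁ = (3.2000, 1.6500, 2.2000).

(3.2000, 1.6500, 2.2000)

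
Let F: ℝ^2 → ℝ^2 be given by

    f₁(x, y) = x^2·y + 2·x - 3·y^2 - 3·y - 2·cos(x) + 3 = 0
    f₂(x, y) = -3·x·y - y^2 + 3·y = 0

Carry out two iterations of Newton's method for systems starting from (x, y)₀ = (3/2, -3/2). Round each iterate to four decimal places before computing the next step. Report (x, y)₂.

(1.5091, -1.5274)

At (3/2, -3/2): F = (0.233526, 0.0000).
Jacobian J = [[2·x·y + 2·sin(x) + 2, x^2 - 6·y - 3], [-3·y, -3·x - 2·y + 3]].
At the point, J = [[-0.505010, 8.2500], [4.5000, 1.5000]] (det J = -37.882515).
Solving J·Δ = −F gives Δ = (0.0092, -0.0277).
Then the next iterate is (x, y)₁ = (1.5092, -1.5277).
Round to (1.5092, -1.5277) and repeat: F = (-0.002835, -0.000153), J = [[-0.615003, 8.443885], [4.5831, 1.5278]].
Δ = (-0.0001, 0.0003), so (x, y)₂ = (1.5091, -1.5274).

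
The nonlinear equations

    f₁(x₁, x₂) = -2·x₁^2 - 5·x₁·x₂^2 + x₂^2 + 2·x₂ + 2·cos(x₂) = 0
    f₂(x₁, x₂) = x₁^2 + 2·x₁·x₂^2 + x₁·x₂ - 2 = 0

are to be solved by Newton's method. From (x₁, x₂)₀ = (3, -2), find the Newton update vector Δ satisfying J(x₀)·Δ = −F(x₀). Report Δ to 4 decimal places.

At (3, -2): F = (-78.832294, 25.0000).
Jacobian J = [[-4·x₁ - 5·x₂^2, -10·x₁·x₂ + 2·x₂ - 2·sin(x₂) + 2], [2·x₁ + 2·x₂^2 + x₂, 4·x₁·x₂ + x₁]].
At the point, J = [[-32.0000, 59.818595], [12.0000, -21.0000]] (det J = -45.823138).
Solving J·Δ = −F gives Δ = (3.4920, 3.1859).

(3.4920, 3.1859)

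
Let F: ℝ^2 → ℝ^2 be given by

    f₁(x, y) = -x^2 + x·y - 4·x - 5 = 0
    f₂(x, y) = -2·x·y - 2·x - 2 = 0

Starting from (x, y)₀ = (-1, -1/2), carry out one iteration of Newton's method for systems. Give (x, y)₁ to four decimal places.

(-1.6667, -0.3333)

At (-1, -1/2): F = (-1.5000, -1.0000).
Jacobian J = [[-2·x + y - 4, x], [-2·y - 2, -2·x]].
At the point, J = [[-2.5000, -1.0000], [-1.0000, 2.0000]] (det J = -6.0000).
Solving J·Δ = −F gives Δ = (-0.6667, 0.1667).
Then the next iterate is (x, y)₁ = (-1.6667, -0.3333).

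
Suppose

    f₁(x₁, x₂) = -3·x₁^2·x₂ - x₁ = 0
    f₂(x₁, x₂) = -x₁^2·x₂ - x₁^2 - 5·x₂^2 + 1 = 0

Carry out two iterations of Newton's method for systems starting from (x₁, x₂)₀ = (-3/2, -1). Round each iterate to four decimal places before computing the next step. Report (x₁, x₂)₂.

(-0.3921, -0.4722)

At (-3/2, -1): F = (8.2500, -4.0000).
Jacobian J = [[-6·x₁·x₂ - 1, -3·x₁^2], [-2·x₁·x₂ - 2·x₁, -x₁^2 - 10·x₂]].
At the point, J = [[-10.0000, -6.7500], [0.0000, 7.7500]] (det J = -77.5000).
Solving J·Δ = −F gives Δ = (0.4766, 0.5161).
Then the next iterate is (x₁, x₂)₁ = (-1.0234, -0.4839).
Round to (-1.0234, -0.4839) and repeat: F = (2.543834, -0.711332), J = [[-3.971340, -3.142043], [1.056353, 3.791652]].
Δ = (0.6313, 0.0117), so (x₁, x₂)₂ = (-0.3921, -0.4722).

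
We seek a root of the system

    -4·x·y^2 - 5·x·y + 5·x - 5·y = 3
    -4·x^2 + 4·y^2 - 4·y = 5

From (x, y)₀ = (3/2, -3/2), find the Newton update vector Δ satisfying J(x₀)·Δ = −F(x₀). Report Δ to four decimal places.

At (3/2, -3/2): F = (9.7500, 1.0000).
Jacobian J = [[-4·y^2 - 5·y + 5, -8·x·y - 5·x - 5], [-8·x, 8·y - 4]].
At the point, J = [[3.5000, 5.5000], [-12.0000, -16.0000]] (det J = 10.0000).
Solving J·Δ = −F gives Δ = (16.1500, -12.0500).

(16.1500, -12.0500)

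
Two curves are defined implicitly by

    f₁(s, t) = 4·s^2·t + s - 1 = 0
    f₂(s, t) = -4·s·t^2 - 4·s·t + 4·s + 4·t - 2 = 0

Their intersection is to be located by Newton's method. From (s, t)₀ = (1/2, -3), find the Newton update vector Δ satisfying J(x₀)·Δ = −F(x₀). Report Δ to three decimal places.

At (1/2, -3): F = (-3.500, -24.000).
Jacobian J = [[8·s·t + 1, 4·s^2], [-4·t^2 - 4·t + 4, -8·s·t - 4·s + 4]].
At the point, J = [[-11.000, 1.000], [-20.000, 14.000]] (det J = -134.000).
Solving J·Δ = −F gives Δ = (-0.187, 1.448).

(-0.187, 1.448)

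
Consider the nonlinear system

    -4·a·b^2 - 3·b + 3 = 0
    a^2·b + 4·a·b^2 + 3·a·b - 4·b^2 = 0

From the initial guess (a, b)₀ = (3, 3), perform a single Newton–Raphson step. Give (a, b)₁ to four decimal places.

(2.1801, 1.8736)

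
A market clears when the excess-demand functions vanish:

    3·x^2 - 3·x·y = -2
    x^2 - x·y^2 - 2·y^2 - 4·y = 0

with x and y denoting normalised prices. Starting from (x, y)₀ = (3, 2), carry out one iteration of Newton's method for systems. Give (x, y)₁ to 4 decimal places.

(1.3889, 1.0741)

At (3, 2): F = (11.0000, -19.0000).
Jacobian J = [[6·x - 3·y, -3·x], [2·x - y^2, -2·x·y - 4·y - 4]].
At the point, J = [[12.0000, -9.0000], [2.0000, -24.0000]] (det J = -270.0000).
Solving J·Δ = −F gives Δ = (-1.6111, -0.9259).
Then the next iterate is (x, y)₁ = (1.3889, 1.0741).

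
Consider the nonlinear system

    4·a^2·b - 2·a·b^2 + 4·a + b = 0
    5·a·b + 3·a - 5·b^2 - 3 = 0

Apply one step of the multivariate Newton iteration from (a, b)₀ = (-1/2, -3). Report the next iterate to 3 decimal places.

(-1.864, -2.068)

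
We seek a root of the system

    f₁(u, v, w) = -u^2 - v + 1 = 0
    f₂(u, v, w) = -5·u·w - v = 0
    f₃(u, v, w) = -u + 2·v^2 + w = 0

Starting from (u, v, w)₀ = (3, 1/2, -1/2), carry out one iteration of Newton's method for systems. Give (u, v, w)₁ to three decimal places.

(1.475, 1.153, -0.331)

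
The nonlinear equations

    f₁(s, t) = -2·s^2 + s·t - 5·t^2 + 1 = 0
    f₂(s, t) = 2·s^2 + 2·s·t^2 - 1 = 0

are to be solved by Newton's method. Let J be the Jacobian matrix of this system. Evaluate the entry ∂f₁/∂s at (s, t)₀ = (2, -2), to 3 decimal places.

-10.000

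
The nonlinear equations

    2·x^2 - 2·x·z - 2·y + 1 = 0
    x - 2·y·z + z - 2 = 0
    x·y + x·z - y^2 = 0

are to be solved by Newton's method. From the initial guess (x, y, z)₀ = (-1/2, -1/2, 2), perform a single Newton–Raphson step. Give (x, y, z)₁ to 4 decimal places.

At (-1/2, -1/2, 2): F = (4.5000, 1.5000, -1.0000).
Jacobian J = [[4·x - 2·z, -2, -2·x], [1, -2·z, -2·y + 1], [y + z, x - 2·y, x]].
At the point, J = [[-6.0000, -2.0000, 1.0000], [1.0000, -4.0000, 2.0000], [1.5000, 0.5000, -0.5000]] (det J = -6.5000).
Solving J·Δ = −F gives Δ = (0.5769, 0.7692, 0.5000).
Then the next iterate is (x, y, z)₁ = (0.0769, 0.2692, 2.5000).

(0.0769, 0.2692, 2.5000)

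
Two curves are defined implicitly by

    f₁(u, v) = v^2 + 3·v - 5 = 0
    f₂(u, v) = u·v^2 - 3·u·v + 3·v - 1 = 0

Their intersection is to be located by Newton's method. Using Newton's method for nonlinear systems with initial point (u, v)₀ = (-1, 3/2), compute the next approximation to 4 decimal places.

(1.1667, 1.2083)

At (-1, 3/2): F = (1.7500, 5.7500).
Jacobian J = [[0, 2·v + 3], [v^2 - 3·v, 2·u·v - 3·u + 3]].
At the point, J = [[0.0000, 6.0000], [-2.2500, 3.0000]] (det J = 13.5000).
Solving J·Δ = −F gives Δ = (2.1667, -0.2917).
Then the next iterate is (u, v)₁ = (1.1667, 1.2083).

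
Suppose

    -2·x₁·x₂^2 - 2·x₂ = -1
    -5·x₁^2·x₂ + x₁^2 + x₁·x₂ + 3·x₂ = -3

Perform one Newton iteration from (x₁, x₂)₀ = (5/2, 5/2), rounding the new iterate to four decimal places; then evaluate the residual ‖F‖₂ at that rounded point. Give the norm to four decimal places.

At (5/2, 5/2): F = (-35.2500, -55.1250).
Jacobian J = [[-2·x₂^2, -4·x₁·x₂ - 2], [-10·x₁·x₂ + 2·x₁ + x₂, -5·x₁^2 + x₁ + 3]].
At the point, J = [[-12.5000, -27.0000], [-55.0000, -25.7500]] (det J = -1163.1250).
Solving J·Δ = −F gives Δ = (-0.4992, -1.0744).
Then the next iterate is (x₁, x₂)₁ = (2.0008, 1.4256).
Re-evaluating at (2.0008, 1.4256): F = (-9.983793, -14.402473), so ‖F‖₂ = 17.5245.

17.5245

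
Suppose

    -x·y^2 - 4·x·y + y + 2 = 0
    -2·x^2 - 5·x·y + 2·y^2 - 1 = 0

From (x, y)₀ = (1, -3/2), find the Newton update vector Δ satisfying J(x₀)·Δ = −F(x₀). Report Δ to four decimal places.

(-1.1333, 0.4576)

At (1, -3/2): F = (4.2500, 9.0000).
Jacobian J = [[-y^2 - 4·y, -2·x·y - 4·x + 1], [-4·x - 5·y, -5·x + 4·y]].
At the point, J = [[3.7500, 0.0000], [3.5000, -11.0000]] (det J = -41.2500).
Solving J·Δ = −F gives Δ = (-1.1333, 0.4576).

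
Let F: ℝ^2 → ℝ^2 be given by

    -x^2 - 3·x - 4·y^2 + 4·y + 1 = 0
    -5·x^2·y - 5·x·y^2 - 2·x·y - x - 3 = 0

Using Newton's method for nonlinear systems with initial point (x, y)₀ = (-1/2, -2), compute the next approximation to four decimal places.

(-0.6123, -0.9237)

At (-1/2, -2): F = (-21.7500, 8.0000).
Jacobian J = [[-2·x - 3, -8·y + 4], [-10·x·y - 5·y^2 - 2·y - 1, -5·x^2 - 10·x·y - 2·x]].
At the point, J = [[-2.0000, 20.0000], [-27.0000, -10.2500]] (det J = 560.5000).
Solving J·Δ = −F gives Δ = (-0.1123, 1.0763).
Then the next iterate is (x, y)₁ = (-0.6123, -0.9237).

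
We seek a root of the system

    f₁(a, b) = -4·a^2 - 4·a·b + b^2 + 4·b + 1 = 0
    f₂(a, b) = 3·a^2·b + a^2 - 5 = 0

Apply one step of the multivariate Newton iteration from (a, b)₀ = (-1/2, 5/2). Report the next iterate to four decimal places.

(-1.0344, 0.2767)

At (-1/2, 5/2): F = (21.2500, -2.8750).
Jacobian J = [[-8·a - 4·b, -4·a + 2·b + 4], [6·a·b + 2·a, 3·a^2]].
At the point, J = [[-6.0000, 11.0000], [-8.5000, 0.7500]] (det J = 89.0000).
Solving J·Δ = −F gives Δ = (-0.5344, -2.2233).
Then the next iterate is (a, b)₁ = (-1.0344, 0.2767).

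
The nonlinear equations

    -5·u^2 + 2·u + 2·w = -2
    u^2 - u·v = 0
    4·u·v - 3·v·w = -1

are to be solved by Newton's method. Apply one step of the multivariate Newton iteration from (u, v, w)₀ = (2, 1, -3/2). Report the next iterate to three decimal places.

(2.118, 2.176, 8.059)

At (2, 1, -3/2): F = (-17.000, 2.000, 13.500).
Jacobian J = [[-10·u + 2, 0, 2], [2·u - v, -u, 0], [4·v, 4·u - 3·w, -3·v]].
At the point, J = [[-18.000, 0.000, 2.000], [3.000, -2.000, 0.000], [4.000, 12.500, -3.000]] (det J = -17.000).
Solving J·Δ = −F gives Δ = (0.118, 1.176, 9.559).
Then the next iterate is (u, v, w)₁ = (2.118, 2.176, 8.059).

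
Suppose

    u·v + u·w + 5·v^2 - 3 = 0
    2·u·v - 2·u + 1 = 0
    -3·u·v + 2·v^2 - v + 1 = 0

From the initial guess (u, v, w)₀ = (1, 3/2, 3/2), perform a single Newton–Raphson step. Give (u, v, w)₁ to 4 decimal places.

(0.5455, 0.7273, 3.9773)

At (1, 3/2, 3/2): F = (11.2500, 2.0000, -0.5000).
Jacobian J = [[v + w, u + 10·v, u], [2·v - 2, 2·u, 0], [-3·v, -3·u + 4·v - 1, 0]].
At the point, J = [[3.0000, 16.0000, 1.0000], [1.0000, 2.0000, 0.0000], [-4.5000, 2.0000, 0.0000]] (det J = 11.0000).
Solving J·Δ = −F gives Δ = (-0.4545, -0.7727, 2.4773).
Then the next iterate is (u, v, w)₁ = (0.5455, 0.7273, 3.9773).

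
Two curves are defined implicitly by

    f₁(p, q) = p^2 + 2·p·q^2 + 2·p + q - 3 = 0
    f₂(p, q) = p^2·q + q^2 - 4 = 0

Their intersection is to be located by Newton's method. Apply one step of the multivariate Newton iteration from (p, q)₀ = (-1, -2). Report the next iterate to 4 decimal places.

At (-1, -2): F = (-14.0000, -2.0000).
Jacobian J = [[2·p + 2·q^2 + 2, 4·p·q + 1], [2·p·q, p^2 + 2·q]].
At the point, J = [[8.0000, 9.0000], [4.0000, -3.0000]] (det J = -60.0000).
Solving J·Δ = −F gives Δ = (1.0000, 0.6667).
Then the next iterate is (p, q)₁ = (0.0000, -1.3333).

(0.0000, -1.3333)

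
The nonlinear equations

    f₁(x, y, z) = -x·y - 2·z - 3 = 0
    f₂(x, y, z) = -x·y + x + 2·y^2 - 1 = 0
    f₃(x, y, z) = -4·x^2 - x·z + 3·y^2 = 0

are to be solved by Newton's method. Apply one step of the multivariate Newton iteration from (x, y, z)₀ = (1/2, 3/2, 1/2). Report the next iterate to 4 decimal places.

(0.8931, 0.9448, -2.0310)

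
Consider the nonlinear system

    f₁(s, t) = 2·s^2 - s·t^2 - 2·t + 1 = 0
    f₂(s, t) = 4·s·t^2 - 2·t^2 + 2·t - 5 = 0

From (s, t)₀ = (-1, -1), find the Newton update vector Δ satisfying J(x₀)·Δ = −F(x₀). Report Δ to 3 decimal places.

At (-1, -1): F = (6.000, -13.000).
Jacobian J = [[4·s - t^2, -2·s·t - 2], [4·t^2, 8·s·t - 4·t + 2]].
At the point, J = [[-5.000, -4.000], [4.000, 14.000]] (det J = -54.000).
Solving J·Δ = −F gives Δ = (0.593, 0.759).

(0.593, 0.759)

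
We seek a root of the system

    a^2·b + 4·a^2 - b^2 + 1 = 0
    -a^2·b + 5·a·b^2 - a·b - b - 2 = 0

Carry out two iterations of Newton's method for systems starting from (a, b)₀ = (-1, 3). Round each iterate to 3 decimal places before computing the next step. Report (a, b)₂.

(-0.361, 1.172)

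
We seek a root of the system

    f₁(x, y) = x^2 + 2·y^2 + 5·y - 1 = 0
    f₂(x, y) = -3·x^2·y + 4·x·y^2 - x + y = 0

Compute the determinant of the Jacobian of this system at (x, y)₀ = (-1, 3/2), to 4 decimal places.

J = [[2·x, 4·y + 5], [-6·x·y + 4·y^2 - 1, -3·x^2 + 8·x·y + 1]].
At the point, J = [[-2.0000, 11.0000], [17.0000, -14.0000]].
det J = -159.0000.

-159.0000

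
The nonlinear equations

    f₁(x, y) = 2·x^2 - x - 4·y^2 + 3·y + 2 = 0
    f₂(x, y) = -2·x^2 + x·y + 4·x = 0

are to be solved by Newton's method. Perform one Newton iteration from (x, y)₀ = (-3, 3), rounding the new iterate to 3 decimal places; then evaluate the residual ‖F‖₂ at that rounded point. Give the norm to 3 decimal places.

At (-3, 3): F = (-4.000, -39.000).
Jacobian J = [[4·x - 1, -8·y + 3], [-4·x + y + 4, x]].
At the point, J = [[-13.000, -21.000], [19.000, -3.000]] (det J = 438.000).
Solving J·Δ = −F gives Δ = (1.842, -1.331).
Then the next iterate is (x, y)₁ = (-1.158, 1.669).
Re-evaluating at (-1.158, 1.669): F = (-0.29532, -9.24663), so ‖F‖₂ = 9.251.

9.251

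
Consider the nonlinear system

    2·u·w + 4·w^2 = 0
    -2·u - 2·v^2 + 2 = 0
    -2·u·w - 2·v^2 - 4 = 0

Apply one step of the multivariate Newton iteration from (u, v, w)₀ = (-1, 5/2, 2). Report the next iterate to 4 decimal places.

At (-1, 5/2, 2): F = (12.0000, -8.5000, -12.5000).
Jacobian J = [[2·w, 0, 2·u + 8·w], [-2, -4·v, 0], [-2·w, -4·v, -2·u]].
At the point, J = [[4.0000, 0.0000, 14.0000], [-2.0000, -10.0000, 0.0000], [-4.0000, -10.0000, 2.0000]] (det J = -360.0000).
Solving J·Δ = −F gives Δ = (-2.2222, -0.4056, -0.2222).
Then the next iterate is (u, v, w)₁ = (-3.2222, 2.0944, 1.7778).

(-3.2222, 2.0944, 1.7778)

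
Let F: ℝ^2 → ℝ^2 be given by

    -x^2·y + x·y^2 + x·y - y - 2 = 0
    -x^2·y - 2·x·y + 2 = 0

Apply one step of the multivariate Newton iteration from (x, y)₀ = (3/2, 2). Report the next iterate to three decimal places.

(0.712, 1.882)

At (3/2, 2): F = (0.500, -8.500).
Jacobian J = [[-2·x·y + y^2 + y, -x^2 + 2·x·y + x - 1], [-2·x·y - 2·y, -x^2 - 2·x]].
At the point, J = [[0.000, 4.250], [-10.000, -5.250]] (det J = 42.500).
Solving J·Δ = −F gives Δ = (-0.788, -0.118).
Then the next iterate is (x, y)₁ = (0.712, 1.882).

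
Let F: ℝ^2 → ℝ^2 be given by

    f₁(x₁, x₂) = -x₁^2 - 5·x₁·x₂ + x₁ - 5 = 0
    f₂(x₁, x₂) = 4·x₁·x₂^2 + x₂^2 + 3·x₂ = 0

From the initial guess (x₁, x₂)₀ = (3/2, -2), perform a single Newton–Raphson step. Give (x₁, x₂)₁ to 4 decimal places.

(0.6719, -1.6500)

At (3/2, -2): F = (9.2500, 22.0000).
Jacobian J = [[-2·x₁ - 5·x₂ + 1, -5·x₁], [4·x₂^2, 8·x₁·x₂ + 2·x₂ + 3]].
At the point, J = [[8.0000, -7.5000], [16.0000, -25.0000]] (det J = -80.0000).
Solving J·Δ = −F gives Δ = (-0.8281, 0.3500).
Then the next iterate is (x₁, x₂)₁ = (0.6719, -1.6500).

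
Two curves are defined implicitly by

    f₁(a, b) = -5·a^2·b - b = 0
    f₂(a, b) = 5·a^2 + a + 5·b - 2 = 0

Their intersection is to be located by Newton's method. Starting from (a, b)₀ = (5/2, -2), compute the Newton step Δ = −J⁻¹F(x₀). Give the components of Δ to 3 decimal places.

At (5/2, -2): F = (64.500, 21.750).
Jacobian J = [[-10·a·b, -5·a^2 - 1], [10·a + 1, 5]].
At the point, J = [[50.000, -32.250], [26.000, 5.000]] (det J = 1088.500).
Solving J·Δ = −F gives Δ = (-0.941, 0.542).

(-0.941, 0.542)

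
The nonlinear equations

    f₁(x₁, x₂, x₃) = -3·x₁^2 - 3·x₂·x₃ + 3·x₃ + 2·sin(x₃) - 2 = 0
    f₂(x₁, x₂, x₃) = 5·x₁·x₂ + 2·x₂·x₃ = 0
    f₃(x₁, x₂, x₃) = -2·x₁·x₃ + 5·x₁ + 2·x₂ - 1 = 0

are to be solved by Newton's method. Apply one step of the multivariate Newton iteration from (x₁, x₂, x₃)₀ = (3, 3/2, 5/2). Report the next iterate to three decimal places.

(1.663, 0.501, 2.500)

At (3, 3/2, 5/2): F = (-31.55306, 30.000, 2.000).
Jacobian J = [[-6·x₁, -3·x₃, -3·x₂ + 2·cos(x₃) + 3], [5·x₂, 5·x₁ + 2·x₃, 2·x₂], [-2·x₃ + 5, 2, -2·x₁]].
At the point, J = [[-18.000, -7.500, -3.10229], [7.500, 20.000, 3.000], [0.000, 2.000, -6.000]] (det J = 1883.96569).
Solving J·Δ = −F gives Δ = (-1.337, -0.999, 0.000).
Then the next iterate is (x₁, x₂, x₃)₁ = (1.663, 0.501, 2.500).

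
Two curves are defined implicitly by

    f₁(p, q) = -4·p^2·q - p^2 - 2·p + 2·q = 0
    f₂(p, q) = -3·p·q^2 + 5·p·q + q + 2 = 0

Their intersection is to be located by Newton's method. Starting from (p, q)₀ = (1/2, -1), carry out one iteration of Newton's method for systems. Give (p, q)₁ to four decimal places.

(1.3017, 0.4483)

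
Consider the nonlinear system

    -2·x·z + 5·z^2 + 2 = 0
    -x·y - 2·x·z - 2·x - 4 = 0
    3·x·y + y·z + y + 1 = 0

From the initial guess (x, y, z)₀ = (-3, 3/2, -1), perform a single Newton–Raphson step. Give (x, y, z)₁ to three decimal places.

At (-3, 3/2, -1): F = (1.000, 0.500, -12.500).
Jacobian J = [[-2·z, 0, -2·x + 10·z], [-y - 2·z - 2, -x, -2·x], [3·y, 3·x + z + 1, y]].
At the point, J = [[2.000, 0.000, -4.000], [-1.500, 3.000, 6.000], [4.500, -9.000, 1.500]] (det J = 117.000).
Solving J·Δ = −F gives Δ = (0.628, -0.981, 0.564).
Then the next iterate is (x, y, z)₁ = (-2.372, 0.519, -0.436).

(-2.372, 0.519, -0.436)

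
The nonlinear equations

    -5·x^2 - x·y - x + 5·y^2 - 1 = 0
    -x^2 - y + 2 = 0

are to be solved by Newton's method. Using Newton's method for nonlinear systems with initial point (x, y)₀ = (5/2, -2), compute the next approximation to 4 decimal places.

(2.0381, -1.9407)

At (5/2, -2): F = (-9.7500, -2.2500).
Jacobian J = [[-10·x - y - 1, -x + 10·y], [-2·x, -1]].
At the point, J = [[-24.0000, -22.5000], [-5.0000, -1.0000]] (det J = -88.5000).
Solving J·Δ = −F gives Δ = (-0.4619, 0.0593).
Then the next iterate is (x, y)₁ = (2.0381, -1.9407).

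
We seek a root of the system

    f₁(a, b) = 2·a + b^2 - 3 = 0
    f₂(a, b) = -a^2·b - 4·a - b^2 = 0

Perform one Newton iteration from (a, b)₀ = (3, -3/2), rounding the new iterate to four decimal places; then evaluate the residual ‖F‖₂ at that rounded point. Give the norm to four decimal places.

At (3, -3/2): F = (5.2500, -0.7500).
Jacobian J = [[2, 2·b], [-2·a·b - 4, -a^2 - 2·b]].
At the point, J = [[2.0000, -3.0000], [5.0000, -6.0000]] (det J = 3.0000).
Solving J·Δ = −F gives Δ = (11.2500, 9.2500).
Then the next iterate is (a, b)₁ = (14.2500, 7.7500).
Re-evaluating at (14.2500, 7.7500): F = (85.5625, -1690.796875), so ‖F‖₂ = 1692.9604.

1692.9604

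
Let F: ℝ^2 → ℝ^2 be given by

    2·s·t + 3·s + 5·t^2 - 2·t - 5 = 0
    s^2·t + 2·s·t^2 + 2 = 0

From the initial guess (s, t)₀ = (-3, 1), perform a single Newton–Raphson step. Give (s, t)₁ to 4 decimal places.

At (-3, 1): F = (-17.0000, 5.0000).
Jacobian J = [[2·t + 3, 2·s + 10·t - 2], [2·s·t + 2·t^2, s^2 + 4·s·t]].
At the point, J = [[5.0000, 2.0000], [-4.0000, -3.0000]] (det J = -7.0000).
Solving J·Δ = −F gives Δ = (5.8571, -6.1429).
Then the next iterate is (s, t)₁ = (2.8571, -5.1429).

(2.8571, -5.1429)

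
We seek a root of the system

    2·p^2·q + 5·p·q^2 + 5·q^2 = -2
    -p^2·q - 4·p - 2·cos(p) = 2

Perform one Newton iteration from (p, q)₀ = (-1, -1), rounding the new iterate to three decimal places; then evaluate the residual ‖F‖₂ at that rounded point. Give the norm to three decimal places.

At (-1, -1): F = (0.000, 1.91940).
Jacobian J = [[4·p·q + 5·q^2, 2·p^2 + 10·p·q + 10·q], [-2·p·q + 2·sin(p) - 4, -p^2]].
At the point, J = [[9.000, 2.000], [-7.68294, -1.000]] (det J = 6.36588).
Solving J·Δ = −F gives Δ = (0.603, -2.714).
Then the next iterate is (p, q)₁ = (-0.397, -3.714).
Re-evaluating at (-0.397, -3.714): F = (42.41758, -1.67109), so ‖F‖₂ = 42.450.

42.450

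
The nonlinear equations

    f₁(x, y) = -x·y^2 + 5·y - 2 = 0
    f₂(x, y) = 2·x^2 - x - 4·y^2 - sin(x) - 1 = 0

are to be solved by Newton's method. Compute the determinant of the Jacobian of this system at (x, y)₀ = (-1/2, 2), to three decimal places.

J = [[-y^2, -2·x·y + 5], [4·x - cos(x) - 1, -8·y]].
At the point, J = [[-4.000, 7.000], [-3.87758, -16.000]].
det J = 91.143.

91.143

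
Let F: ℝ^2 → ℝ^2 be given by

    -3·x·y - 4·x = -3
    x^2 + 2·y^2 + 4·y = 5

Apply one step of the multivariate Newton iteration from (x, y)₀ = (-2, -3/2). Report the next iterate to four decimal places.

At (-2, -3/2): F = (2.0000, -2.5000).
Jacobian J = [[-3·y - 4, -3·x], [2·x, 4·y + 4]].
At the point, J = [[0.5000, 6.0000], [-4.0000, -2.0000]] (det J = 23.0000).
Solving J·Δ = −F gives Δ = (-0.4783, -0.2935).
Then the next iterate is (x, y)₁ = (-2.4783, -1.7935).

(-2.4783, -1.7935)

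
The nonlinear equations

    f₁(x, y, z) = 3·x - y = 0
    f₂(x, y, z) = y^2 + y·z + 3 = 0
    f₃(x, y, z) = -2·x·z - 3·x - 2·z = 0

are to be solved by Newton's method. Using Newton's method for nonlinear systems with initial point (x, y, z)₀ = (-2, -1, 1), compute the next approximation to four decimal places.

(0.1818, 0.5455, 2.4545)

At (-2, -1, 1): F = (-5.0000, 3.0000, 8.0000).
Jacobian J = [[3, -1, 0], [0, 2·y + z, y], [-2·z - 3, 0, -2·x - 2]].
At the point, J = [[3.0000, -1.0000, 0.0000], [0.0000, -1.0000, -1.0000], [-5.0000, 0.0000, 2.0000]] (det J = -11.0000).
Solving J·Δ = −F gives Δ = (2.1818, 1.5455, 1.4545).
Then the next iterate is (x, y, z)₁ = (0.1818, 0.5455, 2.4545).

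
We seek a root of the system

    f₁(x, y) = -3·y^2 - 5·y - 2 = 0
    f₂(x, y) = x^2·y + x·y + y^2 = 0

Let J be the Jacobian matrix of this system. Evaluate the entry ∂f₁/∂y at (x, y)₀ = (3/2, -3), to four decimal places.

13.0000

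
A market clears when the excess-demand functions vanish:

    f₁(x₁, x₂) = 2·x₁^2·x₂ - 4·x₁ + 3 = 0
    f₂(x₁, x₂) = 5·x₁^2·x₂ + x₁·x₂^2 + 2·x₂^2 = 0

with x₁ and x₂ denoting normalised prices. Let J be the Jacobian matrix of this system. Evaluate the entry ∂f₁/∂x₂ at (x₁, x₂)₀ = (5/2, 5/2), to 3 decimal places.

∂f₁/∂x₂ = 2·x₁^2.
At (5/2, 5/2) this is 12.500.

12.500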